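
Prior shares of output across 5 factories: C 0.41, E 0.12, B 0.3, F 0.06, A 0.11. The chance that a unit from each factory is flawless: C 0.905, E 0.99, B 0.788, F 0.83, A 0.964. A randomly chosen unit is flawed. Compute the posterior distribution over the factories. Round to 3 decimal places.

Taking complements, P(flawed | each) = C 0.095, E 0.01, B 0.212, F 0.17, A 0.036.
By Bayes' rule, posterior ∝ prior × likelihood:
  C: 0.41 × 0.095 = 0.03895
  E: 0.12 × 0.01 = 0.0012
  B: 0.3 × 0.212 = 0.0636
  F: 0.06 × 0.17 = 0.0102
  A: 0.11 × 0.036 = 0.00396
Sum = 0.11791.
P(C | flawed) = 0.03895/0.11791 ≈ 0.330
P(E | flawed) = 0.0012/0.11791 ≈ 0.010
P(B | flawed) = 0.0636/0.11791 ≈ 0.539
P(F | flawed) = 0.0102/0.11791 ≈ 0.087
P(A | flawed) = 0.00396/0.11791 ≈ 0.034

C 0.330, E 0.010, B 0.539, F 0.087, A 0.034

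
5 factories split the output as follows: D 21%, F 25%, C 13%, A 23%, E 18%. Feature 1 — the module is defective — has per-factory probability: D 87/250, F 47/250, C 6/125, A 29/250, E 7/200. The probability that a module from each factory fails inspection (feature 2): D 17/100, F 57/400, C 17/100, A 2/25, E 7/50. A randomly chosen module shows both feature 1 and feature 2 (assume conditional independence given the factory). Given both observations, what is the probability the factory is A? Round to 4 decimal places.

Unnormalized posteriors (prior × likelihood):
  D: 0.21 × 0.348 × 0.17 = 0.0124236
  F: 0.25 × 0.188 × 0.1425 = 0.0066975
  C: 0.13 × 0.048 × 0.17 = 0.0010608
  A: 0.23 × 0.116 × 0.08 = 0.0021344
  E: 0.18 × 0.035 × 0.14 = 0.000882
Normalizing constant = 0.0231983.
P(A | evidence) = 0.0021344 / 0.0231983 ≈ 0.0920.

0.0920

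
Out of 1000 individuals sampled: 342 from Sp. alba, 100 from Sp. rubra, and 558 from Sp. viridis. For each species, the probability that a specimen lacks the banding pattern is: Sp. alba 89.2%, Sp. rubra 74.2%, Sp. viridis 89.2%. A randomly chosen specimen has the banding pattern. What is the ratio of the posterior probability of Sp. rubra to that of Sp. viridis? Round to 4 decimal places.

0.4281

Taking complements, P(banded | each) = Sp. alba 0.108, Sp. rubra 0.258, Sp. viridis 0.108.
Unnormalized posteriors (prior × likelihood):
  Sp. alba: 0.342 × 0.108 = 0.036936
  Sp. rubra: 0.1 × 0.258 = 0.0258
  Sp. viridis: 0.558 × 0.108 = 0.060264
Sum = 0.123.
The ratio is 0.0258 / 0.060264 (the normalizer cancels) = 0.4281.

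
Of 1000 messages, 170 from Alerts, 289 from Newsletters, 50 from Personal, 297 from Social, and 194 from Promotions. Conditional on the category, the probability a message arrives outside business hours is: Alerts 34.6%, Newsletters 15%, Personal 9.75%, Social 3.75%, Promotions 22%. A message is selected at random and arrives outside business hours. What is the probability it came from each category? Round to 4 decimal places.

Prior × likelihood for each hypothesis:
  Alerts: 0.17 × 0.346 = 0.05882
  Newsletters: 0.289 × 0.15 = 0.04335
  Personal: 0.05 × 0.0975 = 0.004875
  Social: 0.297 × 0.0375 = 0.0111375
  Promotions: 0.194 × 0.22 = 0.04268
Normalizing constant = 0.1608625.
P(Alerts | off-hours) = 0.05882/0.1608625 ≈ 0.3657
P(Newsletters | off-hours) = 0.04335/0.1608625 ≈ 0.2695
P(Personal | off-hours) = 0.004875/0.1608625 ≈ 0.0303
P(Social | off-hours) = 0.0111375/0.1608625 ≈ 0.0692
P(Promotions | off-hours) = 0.04268/0.1608625 ≈ 0.2653
(Check: 0.3657+0.2695+0.0303+0.0692+0.2653 = 1.0000.)

Alerts 0.3657, Newsletters 0.2695, Personal 0.0303, Social 0.0692, Promotions 0.2653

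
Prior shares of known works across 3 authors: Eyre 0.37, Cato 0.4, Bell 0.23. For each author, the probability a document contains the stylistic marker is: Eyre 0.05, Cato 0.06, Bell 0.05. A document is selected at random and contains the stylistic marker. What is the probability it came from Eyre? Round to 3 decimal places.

0.343

Compute prior × likelihood for every hypothesis:
  Eyre: 0.37 × 0.05 = 0.0185
  Cato: 0.4 × 0.06 = 0.024
  Bell: 0.23 × 0.05 = 0.0115
Sum = 0.054.
P(Eyre | evidence) = 0.0185 / 0.054 ≈ 0.343.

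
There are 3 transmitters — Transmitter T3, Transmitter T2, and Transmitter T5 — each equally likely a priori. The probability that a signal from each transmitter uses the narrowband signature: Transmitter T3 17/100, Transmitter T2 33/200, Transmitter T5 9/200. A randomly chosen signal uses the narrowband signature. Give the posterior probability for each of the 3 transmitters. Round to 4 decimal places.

With a uniform prior (1/3 each), posterior ∝ likelihood:
  Transmitter T3: 0.17
  Transmitter T2: 0.165
  Transmitter T5: 0.045
Normalizing constant = 0.38.
P(Transmitter T3 | narrowband) = 0.17/0.38 ≈ 0.4474
P(Transmitter T2 | narrowband) = 0.165/0.38 ≈ 0.4342
P(Transmitter T5 | narrowband) = 0.045/0.38 ≈ 0.1184
(Check: 0.4474+0.4342+0.1184 = 1.0000.)

Transmitter T3 0.4474, Transmitter T2 0.4342, Transmitter T5 0.1184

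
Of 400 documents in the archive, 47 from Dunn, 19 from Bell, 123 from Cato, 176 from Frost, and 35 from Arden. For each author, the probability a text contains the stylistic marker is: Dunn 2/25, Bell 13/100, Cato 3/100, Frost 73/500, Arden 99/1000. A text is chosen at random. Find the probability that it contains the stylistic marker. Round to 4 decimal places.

0.0977

Prior × likelihood for each hypothesis:
  Dunn: 0.1175 × 0.08 = 0.0094
  Bell: 0.0475 × 0.13 = 0.006175
  Cato: 0.3075 × 0.03 = 0.009225
  Frost: 0.44 × 0.146 = 0.06424
  Arden: 0.0875 × 0.099 = 0.0086625
P(marker) = 0.0094 + 0.006175 + 0.009225 + 0.06424 + 0.0086625 = 0.0977025 → 0.0977.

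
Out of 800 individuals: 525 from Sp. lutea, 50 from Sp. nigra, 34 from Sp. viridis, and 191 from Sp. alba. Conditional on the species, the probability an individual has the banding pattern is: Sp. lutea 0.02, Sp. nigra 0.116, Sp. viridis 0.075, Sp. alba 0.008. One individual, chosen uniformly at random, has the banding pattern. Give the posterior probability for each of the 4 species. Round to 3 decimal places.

Sp. lutea 0.515, Sp. nigra 0.285, Sp. viridis 0.125, Sp. alba 0.075

Compute prior × likelihood for every hypothesis:
  Sp. lutea: 0.65625 × 0.02 = 0.013125
  Sp. nigra: 0.0625 × 0.116 = 0.00725
  Sp. viridis: 0.0425 × 0.075 = 0.0031875
  Sp. alba: 0.23875 × 0.008 = 0.00191
Sum = 0.0254725.
P(Sp. lutea | banded) = 0.013125/0.0254725 ≈ 0.515
P(Sp. nigra | banded) = 0.00725/0.0254725 ≈ 0.285
P(Sp. viridis | banded) = 0.0031875/0.0254725 ≈ 0.125
P(Sp. alba | banded) = 0.00191/0.0254725 ≈ 0.075
(Check: 0.515+0.285+0.125+0.075 = 1.000.)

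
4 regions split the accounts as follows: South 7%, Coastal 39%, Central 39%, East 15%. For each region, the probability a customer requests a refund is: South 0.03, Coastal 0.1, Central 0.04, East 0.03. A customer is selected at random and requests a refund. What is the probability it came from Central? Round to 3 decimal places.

0.255

Prior × likelihood for each hypothesis:
  South: 0.07 × 0.03 = 0.0021
  Coastal: 0.39 × 0.1 = 0.039
  Central: 0.39 × 0.04 = 0.0156
  East: 0.15 × 0.03 = 0.0045
Total = 0.0612.
P(Central | evidence) = 0.0156 / 0.0612 ≈ 0.255.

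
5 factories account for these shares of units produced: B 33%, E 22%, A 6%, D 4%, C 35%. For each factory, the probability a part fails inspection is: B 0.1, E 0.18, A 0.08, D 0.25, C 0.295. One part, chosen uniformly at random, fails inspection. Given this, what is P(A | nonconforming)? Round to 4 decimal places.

0.0252

Unnormalized posteriors (prior × likelihood):
  B: 0.33 × 0.1 = 0.033
  E: 0.22 × 0.18 = 0.0396
  A: 0.06 × 0.08 = 0.0048
  D: 0.04 × 0.25 = 0.01
  C: 0.35 × 0.295 = 0.10325
Normalizing constant = 0.19065.
P(A | evidence) = 0.0048 / 0.19065 ≈ 0.0252.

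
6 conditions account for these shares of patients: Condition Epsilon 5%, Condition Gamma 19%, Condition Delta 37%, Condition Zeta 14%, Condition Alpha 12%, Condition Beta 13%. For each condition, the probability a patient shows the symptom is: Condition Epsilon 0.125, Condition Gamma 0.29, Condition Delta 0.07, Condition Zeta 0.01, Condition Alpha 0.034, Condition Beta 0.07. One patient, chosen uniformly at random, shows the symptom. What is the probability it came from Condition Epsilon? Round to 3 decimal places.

0.061

Prior × likelihood for each hypothesis:
  Condition Epsilon: 0.05 × 0.125 = 0.00625
  Condition Gamma: 0.19 × 0.29 = 0.0551
  Condition Delta: 0.37 × 0.07 = 0.0259
  Condition Zeta: 0.14 × 0.01 = 0.0014
  Condition Alpha: 0.12 × 0.034 = 0.00408
  Condition Beta: 0.13 × 0.07 = 0.0091
Normalizing constant = 0.10183.
P(Condition Epsilon | evidence) = 0.00625 / 0.10183 ≈ 0.061.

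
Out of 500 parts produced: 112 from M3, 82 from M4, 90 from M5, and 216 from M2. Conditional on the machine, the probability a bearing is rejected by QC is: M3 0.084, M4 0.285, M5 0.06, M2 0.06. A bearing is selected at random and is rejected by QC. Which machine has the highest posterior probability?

M4

By Bayes' rule, posterior ∝ prior × likelihood:
  M3: 0.224 × 0.084 = 0.018816
  M4: 0.164 × 0.285 = 0.04674
  M5: 0.18 × 0.06 = 0.0108
  M2: 0.432 × 0.06 = 0.02592
Sum = 0.102276.
Largest term belongs to M4, so M4 is most probable.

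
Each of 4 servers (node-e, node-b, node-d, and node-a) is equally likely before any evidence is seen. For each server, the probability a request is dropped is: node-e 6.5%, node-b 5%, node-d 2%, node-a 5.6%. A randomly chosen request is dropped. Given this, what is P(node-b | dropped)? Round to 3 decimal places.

0.262

Since the prior is uniform, the posterior is proportional to the likelihood:
  node-e: 0.065
  node-b: 0.05
  node-d: 0.02
  node-a: 0.056
Normalizing constant = 0.191.
P(node-b | evidence) = 0.05 / 0.191 ≈ 0.262.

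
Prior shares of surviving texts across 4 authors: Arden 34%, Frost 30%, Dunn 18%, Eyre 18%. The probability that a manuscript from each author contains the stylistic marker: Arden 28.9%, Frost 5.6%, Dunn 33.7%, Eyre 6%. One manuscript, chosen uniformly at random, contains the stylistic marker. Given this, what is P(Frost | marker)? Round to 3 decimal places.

0.090

Compute prior × likelihood for every hypothesis:
  Arden: 0.34 × 0.289 = 0.09826
  Frost: 0.3 × 0.056 = 0.0168
  Dunn: 0.18 × 0.337 = 0.06066
  Eyre: 0.18 × 0.06 = 0.0108
Total = 0.18652.
P(Frost | evidence) = 0.0168 / 0.18652 ≈ 0.090.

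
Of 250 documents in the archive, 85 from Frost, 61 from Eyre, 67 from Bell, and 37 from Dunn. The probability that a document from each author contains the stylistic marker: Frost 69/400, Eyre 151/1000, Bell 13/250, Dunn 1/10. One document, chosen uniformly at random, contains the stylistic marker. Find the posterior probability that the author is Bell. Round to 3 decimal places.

By Bayes' rule, posterior ∝ prior × likelihood:
  Frost: 0.34 × 0.1725 = 0.05865
  Eyre: 0.244 × 0.151 = 0.036844
  Bell: 0.268 × 0.052 = 0.013936
  Dunn: 0.148 × 0.1 = 0.0148
Normalizing constant = 0.12423.
P(Bell | evidence) = 0.013936 / 0.12423 ≈ 0.112.

0.112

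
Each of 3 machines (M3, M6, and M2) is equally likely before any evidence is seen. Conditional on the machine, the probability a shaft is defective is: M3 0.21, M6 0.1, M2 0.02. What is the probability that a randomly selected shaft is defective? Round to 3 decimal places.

0.110

With a uniform prior (1/3 each), posterior ∝ likelihood:
  M3: 0.21
  M6: 0.1
  M2: 0.02
P(defective) = (1/3) × (0.21 + 0.1 + 0.02) = 0.33/3 ≈ 0.110.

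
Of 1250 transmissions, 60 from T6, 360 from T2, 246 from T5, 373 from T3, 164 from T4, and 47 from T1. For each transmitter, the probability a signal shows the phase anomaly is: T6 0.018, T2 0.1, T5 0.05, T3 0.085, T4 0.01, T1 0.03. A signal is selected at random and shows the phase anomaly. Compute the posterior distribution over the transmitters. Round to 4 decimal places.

T6 0.0128, T2 0.4279, T5 0.1462, T3 0.3768, T4 0.0195, T1 0.0168

Compute prior × likelihood for every hypothesis:
  T6: 0.048 × 0.018 = 0.000864
  T2: 0.288 × 0.1 = 0.0288
  T5: 0.1968 × 0.05 = 0.00984
  T3: 0.2984 × 0.085 = 0.025364
  T4: 0.1312 × 0.01 = 0.001312
  T1: 0.0376 × 0.03 = 0.001128
Total = 0.067308.
P(T6 | anomaly) = 0.000864/0.067308 ≈ 0.0128
P(T2 | anomaly) = 0.0288/0.067308 ≈ 0.4279
P(T5 | anomaly) = 0.00984/0.067308 ≈ 0.1462
P(T3 | anomaly) = 0.025364/0.067308 ≈ 0.3768
P(T4 | anomaly) = 0.001312/0.067308 ≈ 0.0195
P(T1 | anomaly) = 0.001128/0.067308 ≈ 0.0168
(Check: 0.0128+0.4279+0.1462+0.3768+0.0195+0.0168 = 1.0000.)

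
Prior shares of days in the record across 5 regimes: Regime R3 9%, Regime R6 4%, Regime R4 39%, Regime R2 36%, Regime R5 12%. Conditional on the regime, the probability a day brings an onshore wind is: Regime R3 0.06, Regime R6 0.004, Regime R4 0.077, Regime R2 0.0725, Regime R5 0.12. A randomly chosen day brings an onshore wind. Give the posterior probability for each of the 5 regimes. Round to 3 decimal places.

Compute prior × likelihood for every hypothesis:
  Regime R3: 0.09 × 0.06 = 0.0054
  Regime R6: 0.04 × 0.004 = 0.00016
  Regime R4: 0.39 × 0.077 = 0.03003
  Regime R2: 0.36 × 0.0725 = 0.0261
  Regime R5: 0.12 × 0.12 = 0.0144
Total = 0.07609.
P(Regime R3 | onshore) = 0.0054/0.07609 ≈ 0.071
P(Regime R6 | onshore) = 0.00016/0.07609 ≈ 0.002
P(Regime R4 | onshore) = 0.03003/0.07609 ≈ 0.395
P(Regime R2 | onshore) = 0.0261/0.07609 ≈ 0.343
P(Regime R5 | onshore) = 0.0144/0.07609 ≈ 0.189

Regime R3 0.071, Regime R6 0.002, Regime R4 0.395, Regime R2 0.343, Regime R5 0.189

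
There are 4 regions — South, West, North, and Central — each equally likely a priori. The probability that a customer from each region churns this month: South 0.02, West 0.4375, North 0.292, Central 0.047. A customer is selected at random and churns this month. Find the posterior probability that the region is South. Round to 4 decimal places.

With a uniform prior (1/4 each), posterior ∝ likelihood:
  South: 0.02
  West: 0.4375
  North: 0.292
  Central: 0.047
Sum = 0.7965.
P(South | evidence) = 0.02 / 0.7965 ≈ 0.0251.

0.0251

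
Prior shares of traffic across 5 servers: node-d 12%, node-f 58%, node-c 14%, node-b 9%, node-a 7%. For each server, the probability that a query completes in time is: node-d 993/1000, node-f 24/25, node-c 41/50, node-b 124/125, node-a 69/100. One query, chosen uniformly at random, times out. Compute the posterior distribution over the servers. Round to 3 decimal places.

Taking complements, P(timeout | each) = node-d 0.007, node-f 0.04, node-c 0.18, node-b 0.008, node-a 0.31.
By Bayes' rule, posterior ∝ prior × likelihood:
  node-d: 0.12 × 0.007 = 0.00084
  node-f: 0.58 × 0.04 = 0.0232
  node-c: 0.14 × 0.18 = 0.0252
  node-b: 0.09 × 0.008 = 0.00072
  node-a: 0.07 × 0.31 = 0.0217
Total = 0.07166.
P(node-d | timeout) = 0.00084/0.07166 ≈ 0.012
P(node-f | timeout) = 0.0232/0.07166 ≈ 0.324
P(node-c | timeout) = 0.0252/0.07166 ≈ 0.352
P(node-b | timeout) = 0.00072/0.07166 ≈ 0.010
P(node-a | timeout) = 0.0217/0.07166 ≈ 0.303
(Check: 0.012+0.324+0.352+0.010+0.303 = 1.001.)

node-d 0.012, node-f 0.324, node-c 0.352, node-b 0.010, node-a 0.303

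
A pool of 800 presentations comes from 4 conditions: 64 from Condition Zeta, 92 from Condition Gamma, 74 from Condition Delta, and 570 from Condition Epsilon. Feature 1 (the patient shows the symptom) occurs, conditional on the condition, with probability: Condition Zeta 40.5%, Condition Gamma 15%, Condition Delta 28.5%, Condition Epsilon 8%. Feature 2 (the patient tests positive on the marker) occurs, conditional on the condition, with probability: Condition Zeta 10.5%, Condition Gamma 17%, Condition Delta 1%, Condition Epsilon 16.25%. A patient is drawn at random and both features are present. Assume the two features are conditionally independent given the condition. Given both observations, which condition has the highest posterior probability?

Condition Epsilon

Compute prior × likelihood for every hypothesis:
  Condition Zeta: 0.08 × 0.405 × 0.105 = 0.003402
  Condition Gamma: 0.115 × 0.15 × 0.17 = 0.0029325
  Condition Delta: 0.0925 × 0.285 × 0.01 = 0.000263625
  Condition Epsilon: 0.7125 × 0.08 × 0.1625 = 0.0092625
Normalizing constant = 0.015860625.
Largest term belongs to Condition Epsilon, so Condition Epsilon is most probable.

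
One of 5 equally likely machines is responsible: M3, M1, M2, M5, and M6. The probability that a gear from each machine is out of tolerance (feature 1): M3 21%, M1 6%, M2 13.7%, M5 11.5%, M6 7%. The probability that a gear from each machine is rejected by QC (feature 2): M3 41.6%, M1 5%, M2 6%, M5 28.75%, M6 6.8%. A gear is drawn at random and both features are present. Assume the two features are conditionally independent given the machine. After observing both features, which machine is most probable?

M3

Since the prior is uniform, the posterior is proportional to the likelihood:
  M3: 0.21 × 0.416 = 0.08736
  M1: 0.06 × 0.05 = 0.003
  M2: 0.137 × 0.06 = 0.00822
  M5: 0.115 × 0.2875 = 0.0330625
  M6: 0.07 × 0.068 = 0.00476
Total = 0.1364025.
Largest term belongs to M3, so M3 is most probable.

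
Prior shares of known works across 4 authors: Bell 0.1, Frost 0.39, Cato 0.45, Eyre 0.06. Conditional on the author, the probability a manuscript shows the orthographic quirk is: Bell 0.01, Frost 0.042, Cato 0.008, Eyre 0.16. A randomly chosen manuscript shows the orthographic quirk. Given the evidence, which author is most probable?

Unnormalized posteriors (prior × likelihood):
  Bell: 0.1 × 0.01 = 0.001
  Frost: 0.39 × 0.042 = 0.01638
  Cato: 0.45 × 0.008 = 0.0036
  Eyre: 0.06 × 0.16 = 0.0096
Normalizing constant = 0.03058.
Largest term belongs to Frost, so Frost is most probable.

Frost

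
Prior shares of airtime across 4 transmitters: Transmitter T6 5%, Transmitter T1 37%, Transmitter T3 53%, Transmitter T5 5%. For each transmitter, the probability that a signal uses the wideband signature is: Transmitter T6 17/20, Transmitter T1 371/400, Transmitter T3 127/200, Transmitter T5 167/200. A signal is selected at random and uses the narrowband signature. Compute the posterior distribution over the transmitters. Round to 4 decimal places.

Taking complements, P(narrowband | each) = Transmitter T6 0.15, Transmitter T1 0.0725, Transmitter T3 0.365, Transmitter T5 0.165.
Unnormalized posteriors (prior × likelihood):
  Transmitter T6: 0.05 × 0.15 = 0.0075
  Transmitter T1: 0.37 × 0.0725 = 0.026825
  Transmitter T3: 0.53 × 0.365 = 0.19345
  Transmitter T5: 0.05 × 0.165 = 0.00825
Normalizing constant = 0.236025.
P(Transmitter T6 | narrowband) = 0.0075/0.236025 ≈ 0.0318
P(Transmitter T1 | narrowband) = 0.026825/0.236025 ≈ 0.1137
P(Transmitter T3 | narrowband) = 0.19345/0.236025 ≈ 0.8196
P(Transmitter T5 | narrowband) = 0.00825/0.236025 ≈ 0.0350

Transmitter T6 0.0318, Transmitter T1 0.1137, Transmitter T3 0.8196, Transmitter T5 0.0350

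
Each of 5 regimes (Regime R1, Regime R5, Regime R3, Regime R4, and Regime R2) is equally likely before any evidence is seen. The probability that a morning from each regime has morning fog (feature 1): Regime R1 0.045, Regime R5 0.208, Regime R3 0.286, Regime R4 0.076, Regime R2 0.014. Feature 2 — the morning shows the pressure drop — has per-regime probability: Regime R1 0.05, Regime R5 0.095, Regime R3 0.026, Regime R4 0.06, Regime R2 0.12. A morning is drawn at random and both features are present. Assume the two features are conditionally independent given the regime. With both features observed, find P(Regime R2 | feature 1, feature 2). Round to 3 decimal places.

0.047

Since the prior is uniform, the posterior is proportional to the likelihood:
  Regime R1: 0.045 × 0.05 = 0.00225
  Regime R5: 0.208 × 0.095 = 0.01976
  Regime R3: 0.286 × 0.026 = 0.007436
  Regime R4: 0.076 × 0.06 = 0.00456
  Regime R2: 0.014 × 0.12 = 0.00168
Normalizing constant = 0.035686.
P(Regime R2 | evidence) = 0.00168 / 0.035686 ≈ 0.047.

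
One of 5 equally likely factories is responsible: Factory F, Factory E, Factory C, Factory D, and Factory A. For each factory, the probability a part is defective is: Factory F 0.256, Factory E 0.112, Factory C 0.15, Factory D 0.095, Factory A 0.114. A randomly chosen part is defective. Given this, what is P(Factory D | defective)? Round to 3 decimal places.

0.131

Since the prior is uniform, the posterior is proportional to the likelihood:
  Factory F: 0.256
  Factory E: 0.112
  Factory C: 0.15
  Factory D: 0.095
  Factory A: 0.114
Normalizing constant = 0.727.
P(Factory D | evidence) = 0.095 / 0.727 ≈ 0.131.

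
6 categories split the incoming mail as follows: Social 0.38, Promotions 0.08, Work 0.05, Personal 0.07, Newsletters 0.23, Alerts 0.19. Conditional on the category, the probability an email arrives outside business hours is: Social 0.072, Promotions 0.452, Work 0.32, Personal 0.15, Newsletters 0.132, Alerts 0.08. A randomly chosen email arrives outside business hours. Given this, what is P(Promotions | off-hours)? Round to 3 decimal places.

0.267

Prior × likelihood for each hypothesis:
  Social: 0.38 × 0.072 = 0.02736
  Promotions: 0.08 × 0.452 = 0.03616
  Work: 0.05 × 0.32 = 0.016
  Personal: 0.07 × 0.15 = 0.0105
  Newsletters: 0.23 × 0.132 = 0.03036
  Alerts: 0.19 × 0.08 = 0.0152
Total = 0.13558.
P(Promotions | evidence) = 0.03616 / 0.13558 ≈ 0.267.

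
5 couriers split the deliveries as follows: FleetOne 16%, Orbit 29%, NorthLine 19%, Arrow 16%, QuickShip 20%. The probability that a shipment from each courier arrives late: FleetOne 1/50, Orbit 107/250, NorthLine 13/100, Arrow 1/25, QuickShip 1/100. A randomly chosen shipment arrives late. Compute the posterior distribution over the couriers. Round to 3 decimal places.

FleetOne 0.020, Orbit 0.774, NorthLine 0.154, Arrow 0.040, QuickShip 0.012

By Bayes' rule, posterior ∝ prior × likelihood:
  FleetOne: 0.16 × 0.02 = 0.0032
  Orbit: 0.29 × 0.428 = 0.12412
  NorthLine: 0.19 × 0.13 = 0.0247
  Arrow: 0.16 × 0.04 = 0.0064
  QuickShip: 0.2 × 0.01 = 0.002
Normalizing constant = 0.16042.
P(FleetOne | late) = 0.0032/0.16042 ≈ 0.020
P(Orbit | late) = 0.12412/0.16042 ≈ 0.774
P(NorthLine | late) = 0.0247/0.16042 ≈ 0.154
P(Arrow | late) = 0.0064/0.16042 ≈ 0.040
P(QuickShip | late) = 0.002/0.16042 ≈ 0.012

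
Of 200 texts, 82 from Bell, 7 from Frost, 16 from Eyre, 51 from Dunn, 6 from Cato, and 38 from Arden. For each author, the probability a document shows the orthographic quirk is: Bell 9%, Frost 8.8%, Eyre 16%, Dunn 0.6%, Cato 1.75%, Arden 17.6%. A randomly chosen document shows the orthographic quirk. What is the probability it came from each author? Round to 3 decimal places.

By Bayes' rule, posterior ∝ prior × likelihood:
  Bell: 0.41 × 0.09 = 0.0369
  Frost: 0.035 × 0.088 = 0.00308
  Eyre: 0.08 × 0.16 = 0.0128
  Dunn: 0.255 × 0.006 = 0.00153
  Cato: 0.03 × 0.0175 = 0.000525
  Arden: 0.19 × 0.176 = 0.03344
Total = 0.088275.
P(Bell | quirk) = 0.0369/0.088275 ≈ 0.418
P(Frost | quirk) = 0.00308/0.088275 ≈ 0.035
P(Eyre | quirk) = 0.0128/0.088275 ≈ 0.145
P(Dunn | quirk) = 0.00153/0.088275 ≈ 0.017
P(Cato | quirk) = 0.000525/0.088275 ≈ 0.006
P(Arden | quirk) = 0.03344/0.088275 ≈ 0.379
(Check: 0.418+0.035+0.145+0.017+0.006+0.379 = 1.000.)

Bell 0.418, Frost 0.035, Eyre 0.145, Dunn 0.017, Cato 0.006, Arden 0.379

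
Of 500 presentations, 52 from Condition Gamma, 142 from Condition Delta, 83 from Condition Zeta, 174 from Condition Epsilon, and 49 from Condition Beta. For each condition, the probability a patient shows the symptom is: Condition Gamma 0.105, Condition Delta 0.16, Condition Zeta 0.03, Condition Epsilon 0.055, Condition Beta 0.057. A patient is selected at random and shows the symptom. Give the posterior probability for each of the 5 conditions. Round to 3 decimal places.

Condition Gamma 0.127, Condition Delta 0.528, Condition Zeta 0.058, Condition Epsilon 0.222, Condition Beta 0.065

Prior × likelihood for each hypothesis:
  Condition Gamma: 0.104 × 0.105 = 0.01092
  Condition Delta: 0.284 × 0.16 = 0.04544
  Condition Zeta: 0.166 × 0.03 = 0.00498
  Condition Epsilon: 0.348 × 0.055 = 0.01914
  Condition Beta: 0.098 × 0.057 = 0.005586
Total = 0.086066.
P(Condition Gamma | symptomatic) = 0.01092/0.086066 ≈ 0.127
P(Condition Delta | symptomatic) = 0.04544/0.086066 ≈ 0.528
P(Condition Zeta | symptomatic) = 0.00498/0.086066 ≈ 0.058
P(Condition Epsilon | symptomatic) = 0.01914/0.086066 ≈ 0.222
P(Condition Beta | symptomatic) = 0.005586/0.086066 ≈ 0.065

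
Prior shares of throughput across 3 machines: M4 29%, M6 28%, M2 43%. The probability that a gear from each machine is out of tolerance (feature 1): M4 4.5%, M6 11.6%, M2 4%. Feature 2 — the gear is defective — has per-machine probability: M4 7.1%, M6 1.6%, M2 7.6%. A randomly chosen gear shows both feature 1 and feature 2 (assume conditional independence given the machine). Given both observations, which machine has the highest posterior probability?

Compute prior × likelihood for every hypothesis:
  M4: 0.29 × 0.045 × 0.071 = 0.00092655
  M6: 0.28 × 0.116 × 0.016 = 0.00051968
  M2: 0.43 × 0.04 × 0.076 = 0.0013072
Sum = 0.00275343.
Largest term belongs to M2, so M2 is most probable.

M2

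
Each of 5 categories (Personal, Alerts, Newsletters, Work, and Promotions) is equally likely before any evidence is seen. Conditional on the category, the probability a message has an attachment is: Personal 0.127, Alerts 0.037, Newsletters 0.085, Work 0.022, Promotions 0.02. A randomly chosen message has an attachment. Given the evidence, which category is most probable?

Personal

With a uniform prior (1/5 each), posterior ∝ likelihood:
  Personal: 0.127
  Alerts: 0.037
  Newsletters: 0.085
  Work: 0.022
  Promotions: 0.02
Total = 0.291.
Largest term belongs to Personal, so Personal is most probable.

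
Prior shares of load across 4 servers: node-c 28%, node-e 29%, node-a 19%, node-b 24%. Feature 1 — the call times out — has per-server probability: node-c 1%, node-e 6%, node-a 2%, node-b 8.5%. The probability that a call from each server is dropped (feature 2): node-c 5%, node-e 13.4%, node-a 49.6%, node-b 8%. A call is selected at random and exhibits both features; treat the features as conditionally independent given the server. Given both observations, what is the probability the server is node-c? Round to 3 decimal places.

Compute prior × likelihood for every hypothesis:
  node-c: 0.28 × 0.01 × 0.05 = 0.00014
  node-e: 0.29 × 0.06 × 0.134 = 0.0023316
  node-a: 0.19 × 0.02 × 0.496 = 0.0018848
  node-b: 0.24 × 0.085 × 0.08 = 0.001632
Total = 0.0059884.
P(node-c | evidence) = 0.00014 / 0.0059884 ≈ 0.023.

0.023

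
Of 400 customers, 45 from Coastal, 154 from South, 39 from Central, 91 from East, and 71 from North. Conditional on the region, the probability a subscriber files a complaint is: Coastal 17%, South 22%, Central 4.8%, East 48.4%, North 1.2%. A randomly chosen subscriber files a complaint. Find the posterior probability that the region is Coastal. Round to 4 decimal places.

By Bayes' rule, posterior ∝ prior × likelihood:
  Coastal: 0.1125 × 0.17 = 0.019125
  South: 0.385 × 0.22 = 0.0847
  Central: 0.0975 × 0.048 = 0.00468
  East: 0.2275 × 0.484 = 0.11011
  North: 0.1775 × 0.012 = 0.00213
Total = 0.220745.
P(Coastal | evidence) = 0.019125 / 0.220745 ≈ 0.0866.

0.0866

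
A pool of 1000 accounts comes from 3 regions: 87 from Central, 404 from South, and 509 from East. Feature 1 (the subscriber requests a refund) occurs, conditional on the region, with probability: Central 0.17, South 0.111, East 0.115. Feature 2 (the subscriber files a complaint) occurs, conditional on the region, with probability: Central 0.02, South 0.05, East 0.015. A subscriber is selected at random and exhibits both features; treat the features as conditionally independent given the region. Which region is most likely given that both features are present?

Compute prior × likelihood for every hypothesis:
  Central: 0.087 × 0.17 × 0.02 = 0.0002958
  South: 0.404 × 0.111 × 0.05 = 0.0022422
  East: 0.509 × 0.115 × 0.015 = 0.000878025
Sum = 0.003416025.
Largest term belongs to South, so South is most probable.

South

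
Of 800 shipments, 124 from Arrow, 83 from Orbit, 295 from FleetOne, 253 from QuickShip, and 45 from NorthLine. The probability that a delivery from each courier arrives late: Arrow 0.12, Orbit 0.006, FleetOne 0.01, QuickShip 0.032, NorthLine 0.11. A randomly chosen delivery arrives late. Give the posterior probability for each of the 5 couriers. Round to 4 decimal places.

Arrow 0.4743, Orbit 0.0159, FleetOne 0.0940, QuickShip 0.2580, NorthLine 0.1578

Prior × likelihood for each hypothesis:
  Arrow: 0.155 × 0.12 = 0.0186
  Orbit: 0.10375 × 0.006 = 0.0006225
  FleetOne: 0.36875 × 0.01 = 0.0036875
  QuickShip: 0.31625 × 0.032 = 0.01012
  NorthLine: 0.05625 × 0.11 = 0.0061875
Total = 0.0392175.
P(Arrow | late) = 0.0186/0.0392175 ≈ 0.4743
P(Orbit | late) = 0.0006225/0.0392175 ≈ 0.0159
P(FleetOne | late) = 0.0036875/0.0392175 ≈ 0.0940
P(QuickShip | late) = 0.01012/0.0392175 ≈ 0.2580
P(NorthLine | late) = 0.0061875/0.0392175 ≈ 0.1578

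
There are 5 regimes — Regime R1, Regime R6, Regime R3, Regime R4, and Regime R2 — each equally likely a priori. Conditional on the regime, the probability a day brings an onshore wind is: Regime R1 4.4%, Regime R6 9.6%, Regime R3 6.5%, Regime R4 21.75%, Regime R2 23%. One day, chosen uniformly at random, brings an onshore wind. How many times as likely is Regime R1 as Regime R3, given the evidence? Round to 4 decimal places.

0.6769

Since the prior is uniform, the posterior is proportional to the likelihood:
  Regime R1: 0.044
  Regime R6: 0.096
  Regime R3: 0.065
  Regime R4: 0.2175
  Regime R2: 0.23
Total = 0.6525.
The ratio is 0.044 / 0.065 (the normalizer cancels) = 0.6769.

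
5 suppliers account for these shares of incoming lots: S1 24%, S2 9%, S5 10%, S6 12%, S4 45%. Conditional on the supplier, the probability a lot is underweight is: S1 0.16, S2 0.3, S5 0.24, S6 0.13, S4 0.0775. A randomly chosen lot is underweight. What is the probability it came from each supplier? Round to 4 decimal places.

Compute prior × likelihood for every hypothesis:
  S1: 0.24 × 0.16 = 0.0384
  S2: 0.09 × 0.3 = 0.027
  S5: 0.1 × 0.24 = 0.024
  S6: 0.12 × 0.13 = 0.0156
  S4: 0.45 × 0.0775 = 0.034875
Total = 0.139875.
P(S1 | underweight) = 0.0384/0.139875 ≈ 0.2745
P(S2 | underweight) = 0.027/0.139875 ≈ 0.1930
P(S5 | underweight) = 0.024/0.139875 ≈ 0.1716
P(S6 | underweight) = 0.0156/0.139875 ≈ 0.1115
P(S4 | underweight) = 0.034875/0.139875 ≈ 0.2493
(Check: 0.2745+0.1930+0.1716+0.1115+0.2493 = 0.9999.)

S1 0.2745, S2 0.1930, S5 0.1716, S6 0.1115, S4 0.2493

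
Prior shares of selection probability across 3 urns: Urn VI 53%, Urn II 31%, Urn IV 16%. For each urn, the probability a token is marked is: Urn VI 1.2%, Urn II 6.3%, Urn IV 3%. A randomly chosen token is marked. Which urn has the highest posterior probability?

By Bayes' rule, posterior ∝ prior × likelihood:
  Urn VI: 0.53 × 0.012 = 0.00636
  Urn II: 0.31 × 0.063 = 0.01953
  Urn IV: 0.16 × 0.03 = 0.0048
Normalizing constant = 0.03069.
Largest term belongs to Urn II, so Urn II is most probable.

Urn II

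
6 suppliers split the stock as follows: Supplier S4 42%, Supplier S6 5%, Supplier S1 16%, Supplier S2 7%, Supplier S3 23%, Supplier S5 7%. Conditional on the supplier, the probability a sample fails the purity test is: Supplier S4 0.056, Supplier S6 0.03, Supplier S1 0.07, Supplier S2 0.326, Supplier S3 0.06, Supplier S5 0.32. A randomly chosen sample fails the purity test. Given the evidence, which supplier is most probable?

Supplier S4

By Bayes' rule, posterior ∝ prior × likelihood:
  Supplier S4: 0.42 × 0.056 = 0.02352
  Supplier S6: 0.05 × 0.03 = 0.0015
  Supplier S1: 0.16 × 0.07 = 0.0112
  Supplier S2: 0.07 × 0.326 = 0.02282
  Supplier S3: 0.23 × 0.06 = 0.0138
  Supplier S5: 0.07 × 0.32 = 0.0224
Total = 0.09524.
Largest term belongs to Supplier S4, so Supplier S4 is most probable.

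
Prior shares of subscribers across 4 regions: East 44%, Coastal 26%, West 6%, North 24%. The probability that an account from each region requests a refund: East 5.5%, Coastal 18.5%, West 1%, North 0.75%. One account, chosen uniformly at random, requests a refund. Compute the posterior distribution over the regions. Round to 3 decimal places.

Prior × likelihood for each hypothesis:
  East: 0.44 × 0.055 = 0.0242
  Coastal: 0.26 × 0.185 = 0.0481
  West: 0.06 × 0.01 = 0.0006
  North: 0.24 × 0.0075 = 0.0018
Total = 0.0747.
P(East | refund) = 0.0242/0.0747 ≈ 0.324
P(Coastal | refund) = 0.0481/0.0747 ≈ 0.644
P(West | refund) = 0.0006/0.0747 ≈ 0.008
P(North | refund) = 0.0018/0.0747 ≈ 0.024
(Check: 0.324+0.644+0.008+0.024 = 1.000.)

East 0.324, Coastal 0.644, West 0.008, North 0.024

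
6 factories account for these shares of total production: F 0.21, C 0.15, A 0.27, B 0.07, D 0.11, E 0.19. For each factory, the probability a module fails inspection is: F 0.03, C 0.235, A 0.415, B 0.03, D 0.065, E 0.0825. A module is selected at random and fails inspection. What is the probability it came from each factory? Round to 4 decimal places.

By Bayes' rule, posterior ∝ prior × likelihood:
  F: 0.21 × 0.03 = 0.0063
  C: 0.15 × 0.235 = 0.03525
  A: 0.27 × 0.415 = 0.11205
  B: 0.07 × 0.03 = 0.0021
  D: 0.11 × 0.065 = 0.00715
  E: 0.19 × 0.0825 = 0.015675
Sum = 0.178525.
P(F | nonconforming) = 0.0063/0.178525 ≈ 0.0353
P(C | nonconforming) = 0.03525/0.178525 ≈ 0.1975
P(A | nonconforming) = 0.11205/0.178525 ≈ 0.6276
P(B | nonconforming) = 0.0021/0.178525 ≈ 0.0118
P(D | nonconforming) = 0.00715/0.178525 ≈ 0.0401
P(E | nonconforming) = 0.015675/0.178525 ≈ 0.0878

F 0.0353, C 0.1975, A 0.6276, B 0.0118, D 0.0401, E 0.0878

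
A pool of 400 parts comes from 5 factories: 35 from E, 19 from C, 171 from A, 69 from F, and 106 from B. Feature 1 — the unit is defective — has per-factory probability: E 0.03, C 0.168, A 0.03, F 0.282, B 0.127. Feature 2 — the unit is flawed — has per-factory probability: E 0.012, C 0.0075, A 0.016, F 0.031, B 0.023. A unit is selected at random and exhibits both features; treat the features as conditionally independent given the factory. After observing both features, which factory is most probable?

Compute prior × likelihood for every hypothesis:
  E: 0.0875 × 0.03 × 0.012 = 0.0000315
  C: 0.0475 × 0.168 × 0.0075 = 0.00005985
  A: 0.4275 × 0.03 × 0.016 = 0.0002052
  F: 0.1725 × 0.282 × 0.031 = 0.001507995
  B: 0.265 × 0.127 × 0.023 = 0.000774065
Sum = 0.00257861.
Largest term belongs to F, so F is most probable.

F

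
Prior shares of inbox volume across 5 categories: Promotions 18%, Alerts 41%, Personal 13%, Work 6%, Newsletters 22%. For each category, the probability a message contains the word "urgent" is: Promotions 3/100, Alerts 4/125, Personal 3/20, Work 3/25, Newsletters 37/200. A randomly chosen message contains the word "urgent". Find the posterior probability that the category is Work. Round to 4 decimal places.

By Bayes' rule, posterior ∝ prior × likelihood:
  Promotions: 0.18 × 0.03 = 0.0054
  Alerts: 0.41 × 0.032 = 0.01312
  Personal: 0.13 × 0.15 = 0.0195
  Work: 0.06 × 0.12 = 0.0072
  Newsletters: 0.22 × 0.185 = 0.0407
Sum = 0.08592.
P(Work | evidence) = 0.0072 / 0.08592 ≈ 0.0838.

0.0838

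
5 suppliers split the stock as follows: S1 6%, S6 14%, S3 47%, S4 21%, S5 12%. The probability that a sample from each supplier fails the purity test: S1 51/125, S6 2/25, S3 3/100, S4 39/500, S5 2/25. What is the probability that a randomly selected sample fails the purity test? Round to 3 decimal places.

0.076

Compute prior × likelihood for every hypothesis:
  S1: 0.06 × 0.408 = 0.02448
  S6: 0.14 × 0.08 = 0.0112
  S3: 0.47 × 0.03 = 0.0141
  S4: 0.21 × 0.078 = 0.01638
  S5: 0.12 × 0.08 = 0.0096
P(off-spec) = 0.02448 + 0.0112 + 0.0141 + 0.01638 + 0.0096 = 0.07576 → 0.076.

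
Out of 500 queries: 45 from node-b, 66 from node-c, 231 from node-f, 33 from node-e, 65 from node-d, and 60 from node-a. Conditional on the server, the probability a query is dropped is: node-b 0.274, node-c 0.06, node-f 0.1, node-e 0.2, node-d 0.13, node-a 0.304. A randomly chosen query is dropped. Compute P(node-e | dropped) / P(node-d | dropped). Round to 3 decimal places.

0.781

Compute prior × likelihood for every hypothesis:
  node-b: 0.09 × 0.274 = 0.02466
  node-c: 0.132 × 0.06 = 0.00792
  node-f: 0.462 × 0.1 = 0.0462
  node-e: 0.066 × 0.2 = 0.0132
  node-d: 0.13 × 0.13 = 0.0169
  node-a: 0.12 × 0.304 = 0.03648
Total = 0.14536.
The ratio is 0.0132 / 0.0169 (the normalizer cancels) = 0.781.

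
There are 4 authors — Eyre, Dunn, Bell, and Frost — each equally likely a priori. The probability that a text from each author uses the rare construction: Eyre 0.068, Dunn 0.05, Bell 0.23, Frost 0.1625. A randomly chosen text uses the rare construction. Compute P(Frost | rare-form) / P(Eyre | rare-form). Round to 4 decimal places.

With a uniform prior (1/4 each), posterior ∝ likelihood:
  Eyre: 0.068
  Dunn: 0.05
  Bell: 0.23
  Frost: 0.1625
Normalizing constant = 0.5105.
The ratio is 0.1625 / 0.068 (the normalizer cancels) = 2.3897.

2.3897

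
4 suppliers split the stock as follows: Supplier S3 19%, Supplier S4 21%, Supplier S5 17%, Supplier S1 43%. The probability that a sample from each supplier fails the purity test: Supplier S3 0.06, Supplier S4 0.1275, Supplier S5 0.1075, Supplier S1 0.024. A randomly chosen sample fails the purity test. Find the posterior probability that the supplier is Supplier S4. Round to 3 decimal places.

Unnormalized posteriors (prior × likelihood):
  Supplier S3: 0.19 × 0.06 = 0.0114
  Supplier S4: 0.21 × 0.1275 = 0.026775
  Supplier S5: 0.17 × 0.1075 = 0.018275
  Supplier S1: 0.43 × 0.024 = 0.01032
Sum = 0.06677.
P(Supplier S4 | evidence) = 0.026775 / 0.06677 ≈ 0.401.

0.401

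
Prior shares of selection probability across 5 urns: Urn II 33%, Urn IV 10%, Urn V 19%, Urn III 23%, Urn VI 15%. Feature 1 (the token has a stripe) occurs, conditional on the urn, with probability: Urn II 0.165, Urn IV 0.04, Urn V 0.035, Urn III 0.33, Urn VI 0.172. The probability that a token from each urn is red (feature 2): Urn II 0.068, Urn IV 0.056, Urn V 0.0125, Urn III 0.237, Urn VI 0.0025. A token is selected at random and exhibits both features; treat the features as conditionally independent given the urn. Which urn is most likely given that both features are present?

Urn III

Unnormalized posteriors (prior × likelihood):
  Urn II: 0.33 × 0.165 × 0.068 = 0.0037026
  Urn IV: 0.1 × 0.04 × 0.056 = 0.000224
  Urn V: 0.19 × 0.035 × 0.0125 = 0.000083125
  Urn III: 0.23 × 0.33 × 0.237 = 0.0179883
  Urn VI: 0.15 × 0.172 × 0.0025 = 0.0000645
Total = 0.022062525.
Largest term belongs to Urn III, so Urn III is most probable.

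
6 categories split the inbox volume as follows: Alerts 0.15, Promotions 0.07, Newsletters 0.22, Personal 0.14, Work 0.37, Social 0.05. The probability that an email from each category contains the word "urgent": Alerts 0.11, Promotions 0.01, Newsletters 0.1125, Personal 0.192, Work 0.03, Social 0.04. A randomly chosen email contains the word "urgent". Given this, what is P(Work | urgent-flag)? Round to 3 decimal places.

0.135

Compute prior × likelihood for every hypothesis:
  Alerts: 0.15 × 0.11 = 0.0165
  Promotions: 0.07 × 0.01 = 0.0007
  Newsletters: 0.22 × 0.1125 = 0.02475
  Personal: 0.14 × 0.192 = 0.02688
  Work: 0.37 × 0.03 = 0.0111
  Social: 0.05 × 0.04 = 0.002
Total = 0.08193.
P(Work | evidence) = 0.0111 / 0.08193 ≈ 0.135.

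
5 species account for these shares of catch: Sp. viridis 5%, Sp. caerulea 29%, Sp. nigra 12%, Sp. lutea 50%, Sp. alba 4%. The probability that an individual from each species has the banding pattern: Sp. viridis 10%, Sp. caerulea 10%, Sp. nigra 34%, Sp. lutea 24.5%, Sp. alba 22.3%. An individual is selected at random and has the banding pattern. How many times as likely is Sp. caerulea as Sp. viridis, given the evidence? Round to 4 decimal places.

5.8000

Compute prior × likelihood for every hypothesis:
  Sp. viridis: 0.05 × 0.1 = 0.005
  Sp. caerulea: 0.29 × 0.1 = 0.029
  Sp. nigra: 0.12 × 0.34 = 0.0408
  Sp. lutea: 0.5 × 0.245 = 0.1225
  Sp. alba: 0.04 × 0.223 = 0.00892
Total = 0.20622.
The ratio is 0.029 / 0.005 (the normalizer cancels) = 5.8000.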